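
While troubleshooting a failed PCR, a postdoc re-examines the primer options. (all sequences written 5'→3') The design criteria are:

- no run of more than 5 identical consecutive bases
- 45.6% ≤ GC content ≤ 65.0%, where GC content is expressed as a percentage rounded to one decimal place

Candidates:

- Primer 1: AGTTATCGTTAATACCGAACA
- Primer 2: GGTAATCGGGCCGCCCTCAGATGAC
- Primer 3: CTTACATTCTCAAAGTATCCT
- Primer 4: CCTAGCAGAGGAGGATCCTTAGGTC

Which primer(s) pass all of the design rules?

Primer 2 and Primer 4.

Primer 1 (21 nt, A=8 T=6 G=3 C=4): longest run = 2 ✓; GC 7/21 = 33.3%, outside 45.6–65.0% ✗ — fails.
Primer 2 (25 nt, A=5 T=4 G=8 C=8): longest run = 3 ✓; GC 16/25 = 64.0% ✓ — passes.
Primer 3 (21 nt, A=6 T=8 G=1 C=6): longest run = 3 ✓; GC 7/21 = 33.3%, outside 45.6–65.0% ✗ — fails.
Primer 4 (25 nt, A=6 T=5 G=8 C=6): longest run = 2 ✓; GC 14/25 = 56.0% ✓ — passes.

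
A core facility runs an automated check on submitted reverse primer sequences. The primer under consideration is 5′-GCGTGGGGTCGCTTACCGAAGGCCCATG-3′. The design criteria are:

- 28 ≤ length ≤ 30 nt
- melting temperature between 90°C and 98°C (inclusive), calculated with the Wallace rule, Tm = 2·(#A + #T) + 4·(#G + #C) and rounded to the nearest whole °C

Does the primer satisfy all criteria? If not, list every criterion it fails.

Meets all criteria.

Base counts: A=4, T=5, G=11, C=8 (length 28).
length: length 28 ✓
Tm: Tm = 2·9 + 4·19 = 94°C ✓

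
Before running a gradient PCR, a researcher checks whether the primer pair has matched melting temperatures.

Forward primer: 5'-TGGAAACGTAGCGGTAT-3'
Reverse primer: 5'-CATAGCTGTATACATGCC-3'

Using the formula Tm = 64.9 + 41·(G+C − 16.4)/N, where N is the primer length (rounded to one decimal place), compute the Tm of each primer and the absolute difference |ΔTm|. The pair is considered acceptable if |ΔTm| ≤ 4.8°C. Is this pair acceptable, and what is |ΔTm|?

|ΔTm| = 1.2°C; the pair is acceptable.

Forward: G+C = 8, N = 17 → Tm = 64.9 + 41·(8 − 16.4)/17 = 44.6°C.
Reverse: G+C = 8, N = 18 → Tm = 64.9 + 41·(8 − 16.4)/18 = 45.8°C.
|ΔTm| = |44.6 − 45.8| = 1.2°C, ≤ 4.8°C.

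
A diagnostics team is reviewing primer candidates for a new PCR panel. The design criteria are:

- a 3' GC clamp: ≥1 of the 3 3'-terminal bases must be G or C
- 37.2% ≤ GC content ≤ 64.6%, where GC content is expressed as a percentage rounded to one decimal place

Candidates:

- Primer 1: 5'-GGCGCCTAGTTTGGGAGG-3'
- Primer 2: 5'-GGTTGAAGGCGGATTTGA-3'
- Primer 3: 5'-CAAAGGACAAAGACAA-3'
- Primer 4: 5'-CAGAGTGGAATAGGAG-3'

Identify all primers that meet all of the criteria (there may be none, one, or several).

Primer 1 (18 nt, A=2 T=4 G=9 C=3): 3' end AGG has 2 G/C ✓; GC 12/18 = 66.7%, outside 37.2–64.6% ✗ — fails.
Primer 2 (18 nt, A=4 T=5 G=8 C=1): 3' end TGA has 1 G/C ✓; GC 9/18 = 50.0% ✓ — passes.
Primer 3 (16 nt, A=10 T=0 G=3 C=3): 3' end CAA has 1 G/C ✓; GC 6/16 = 37.5% ✓ — passes.
Primer 4 (16 nt, A=6 T=2 G=7 C=1): 3' end GAG has 2 G/C ✓; GC 8/16 = 50.0% ✓ — passes.

Primer 2, Primer 3 and Primer 4.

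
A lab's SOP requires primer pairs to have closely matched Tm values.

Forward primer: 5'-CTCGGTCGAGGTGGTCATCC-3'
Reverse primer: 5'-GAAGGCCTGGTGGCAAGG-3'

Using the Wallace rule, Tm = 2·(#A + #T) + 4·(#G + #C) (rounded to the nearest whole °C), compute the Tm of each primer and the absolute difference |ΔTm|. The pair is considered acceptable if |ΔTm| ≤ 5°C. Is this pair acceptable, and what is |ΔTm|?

Forward: A=2 T=5 G=7 C=6 → Tm = 2·7 + 4·13 = 66°C.
Reverse: A=4 T=2 G=9 C=3 → Tm = 2·6 + 4·12 = 60°C.
|ΔTm| = |66 − 60| = 6°C, > 5°C.

|ΔTm| = 6°C; the pair is not acceptable.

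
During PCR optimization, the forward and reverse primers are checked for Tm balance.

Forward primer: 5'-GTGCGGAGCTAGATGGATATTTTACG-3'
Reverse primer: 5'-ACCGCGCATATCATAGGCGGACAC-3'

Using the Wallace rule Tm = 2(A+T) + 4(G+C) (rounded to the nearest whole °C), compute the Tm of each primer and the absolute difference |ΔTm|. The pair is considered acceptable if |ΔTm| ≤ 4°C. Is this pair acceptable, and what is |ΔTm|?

Forward: A=6 T=8 G=9 C=3 → Tm = 2·14 + 4·12 = 76°C.
Reverse: A=7 T=3 G=6 C=8 → Tm = 2·10 + 4·14 = 76°C.
|ΔTm| = |76 − 76| = 0°C, ≤ 4°C.

|ΔTm| = 0°C; the pair is acceptable.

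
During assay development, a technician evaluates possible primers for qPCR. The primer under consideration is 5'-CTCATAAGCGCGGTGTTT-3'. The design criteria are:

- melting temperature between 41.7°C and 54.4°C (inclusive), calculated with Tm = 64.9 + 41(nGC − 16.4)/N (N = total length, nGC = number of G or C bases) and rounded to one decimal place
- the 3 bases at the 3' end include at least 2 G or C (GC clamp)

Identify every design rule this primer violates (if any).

Fails: GC clamp.

Base counts: A=3, T=6, G=5, C=4 (length 18).
Tm: Tm = 64.9 + 41·(9 − 16.4)/18 = 48.0°C ✓
GC clamp: 3' end TTT has 0 G/C, need ≥2 ✗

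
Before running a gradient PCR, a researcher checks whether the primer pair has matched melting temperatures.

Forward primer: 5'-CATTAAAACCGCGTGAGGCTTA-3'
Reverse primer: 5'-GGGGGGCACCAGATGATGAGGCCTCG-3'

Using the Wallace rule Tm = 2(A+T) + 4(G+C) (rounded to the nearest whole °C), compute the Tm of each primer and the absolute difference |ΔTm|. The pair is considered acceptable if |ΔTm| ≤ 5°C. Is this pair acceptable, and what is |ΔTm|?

Forward: A=7 T=5 G=5 C=5 → Tm = 2·12 + 4·10 = 64°C.
Reverse: A=5 T=3 G=12 C=6 → Tm = 2·8 + 4·18 = 88°C.
|ΔTm| = |64 − 88| = 24°C, > 5°C.

|ΔTm| = 24°C; the pair is not acceptable.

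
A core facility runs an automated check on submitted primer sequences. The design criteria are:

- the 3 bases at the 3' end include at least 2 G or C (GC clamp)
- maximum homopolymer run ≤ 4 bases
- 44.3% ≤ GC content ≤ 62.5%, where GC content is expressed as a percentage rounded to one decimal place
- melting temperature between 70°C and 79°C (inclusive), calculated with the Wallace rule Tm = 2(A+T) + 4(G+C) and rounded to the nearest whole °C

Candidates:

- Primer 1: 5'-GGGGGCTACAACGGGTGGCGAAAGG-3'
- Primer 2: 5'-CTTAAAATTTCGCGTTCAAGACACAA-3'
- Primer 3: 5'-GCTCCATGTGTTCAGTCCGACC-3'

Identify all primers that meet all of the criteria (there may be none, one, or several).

Primer 3 only.

Primer 1 (25 nt, A=6 T=2 G=13 C=4): 3' end AGG has 2 G/C ✓; longest run = 5, exceeds 4 ✗; GC 17/25 = 68.0%, outside 44.3–62.5% ✗; Tm = 2·8 + 4·17 = 84°C, outside 70–79°C ✗ — fails.
Primer 2 (26 nt, A=10 T=7 G=3 C=6): 3' end CAA has 1 G/C, need ≥2 ✗; longest run = 4 ✓; GC 9/26 = 34.6%, outside 44.3–62.5% ✗; Tm = 2·17 + 4·9 = 70°C ✓ — fails.
Primer 3 (22 nt, A=3 T=6 G=5 C=8): 3' end ACC has 2 G/C ✓; longest run = 2 ✓; GC 13/22 = 59.1% ✓; Tm = 2·9 + 4·13 = 70°C ✓ — passes.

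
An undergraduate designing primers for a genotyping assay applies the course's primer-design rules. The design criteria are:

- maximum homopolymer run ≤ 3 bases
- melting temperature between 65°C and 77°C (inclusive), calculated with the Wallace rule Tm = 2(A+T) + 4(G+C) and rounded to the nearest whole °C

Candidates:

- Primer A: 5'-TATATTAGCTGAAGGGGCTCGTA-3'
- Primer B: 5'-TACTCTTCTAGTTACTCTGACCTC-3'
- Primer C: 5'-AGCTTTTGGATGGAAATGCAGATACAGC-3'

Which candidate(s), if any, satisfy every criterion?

Primer B only.

Primer A (23 nt, A=6 T=7 G=7 C=3): longest run = 4, exceeds 3 ✗; Tm = 2·13 + 4·10 = 66°C ✓ — fails.
Primer B (24 nt, A=4 T=10 G=2 C=8): longest run = 2 ✓; Tm = 2·14 + 4·10 = 68°C ✓ — passes.
Primer C (28 nt, A=9 T=7 G=8 C=4): longest run = 4, exceeds 3 ✗; Tm = 2·16 + 4·12 = 80°C, outside 65–77°C ✗ — fails.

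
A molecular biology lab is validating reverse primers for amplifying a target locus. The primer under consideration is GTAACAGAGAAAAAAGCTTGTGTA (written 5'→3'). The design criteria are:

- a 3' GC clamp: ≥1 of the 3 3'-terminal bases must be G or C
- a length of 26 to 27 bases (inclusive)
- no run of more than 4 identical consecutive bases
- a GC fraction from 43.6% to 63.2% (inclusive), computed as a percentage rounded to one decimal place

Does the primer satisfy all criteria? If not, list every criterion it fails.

Base counts: A=11, T=5, G=6, C=2 (length 24).
GC clamp: 3' end GTA has 1 G/C ✓
length: length 24, outside 26–27 ✗
homopolymer run: longest run = 6, exceeds 4 ✗
GC content: GC 8/24 = 33.3%, outside 43.6–63.2% ✗

Fails: length, homopolymer run, GC content.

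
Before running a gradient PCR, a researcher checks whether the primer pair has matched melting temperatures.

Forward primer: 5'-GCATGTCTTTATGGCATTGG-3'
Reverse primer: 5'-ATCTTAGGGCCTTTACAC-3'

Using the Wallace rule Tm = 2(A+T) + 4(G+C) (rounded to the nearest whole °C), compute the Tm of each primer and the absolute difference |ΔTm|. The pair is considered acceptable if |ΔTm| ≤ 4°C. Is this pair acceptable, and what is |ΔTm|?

Forward: A=3 T=8 G=6 C=3 → Tm = 2·11 + 4·9 = 58°C.
Reverse: A=4 T=6 G=3 C=5 → Tm = 2·10 + 4·8 = 52°C.
|ΔTm| = |58 − 52| = 6°C, > 4°C.

|ΔTm| = 6°C; the pair is not acceptable.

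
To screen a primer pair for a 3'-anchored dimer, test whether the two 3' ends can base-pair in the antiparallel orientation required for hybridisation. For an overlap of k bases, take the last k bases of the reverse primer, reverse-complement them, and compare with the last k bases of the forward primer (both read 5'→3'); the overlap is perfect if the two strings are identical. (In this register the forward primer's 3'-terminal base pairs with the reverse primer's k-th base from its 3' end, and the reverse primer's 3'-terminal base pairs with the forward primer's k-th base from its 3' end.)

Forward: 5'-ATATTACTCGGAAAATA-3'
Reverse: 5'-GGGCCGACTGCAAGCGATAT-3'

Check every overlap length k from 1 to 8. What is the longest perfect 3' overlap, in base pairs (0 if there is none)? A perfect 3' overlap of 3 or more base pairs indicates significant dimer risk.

Last 8 bases (5'→3') — forward …GGAAAATA, reverse …AGCGATAT.
Reverse complement of the reverse primer's last 8 bases: ATATCGCT; its first k bases are the reverse complement of the reverse primer's last k bases, so a perfect k-base overlap needs the forward primer's last k bases to equal them.
Comparing (forward last k vs required): k=1: A vs A ✓; k=2: TA vs AT ✗; k=3: ATA vs ATA ✓; k=4: AATA vs ATAT ✗; k=5: AAATA vs ATATC ✗; k=6: AAAATA vs ATATCG ✗; k=7: GAAAATA vs ATATCGC ✗; k=8: GGAAAATA vs ATATCGCT ✗.
Perfect overlaps at k = 1, 3; the largest is 3.

Longest perfect overlap: 3 complementary base pairs; significant dimer risk (threshold 3).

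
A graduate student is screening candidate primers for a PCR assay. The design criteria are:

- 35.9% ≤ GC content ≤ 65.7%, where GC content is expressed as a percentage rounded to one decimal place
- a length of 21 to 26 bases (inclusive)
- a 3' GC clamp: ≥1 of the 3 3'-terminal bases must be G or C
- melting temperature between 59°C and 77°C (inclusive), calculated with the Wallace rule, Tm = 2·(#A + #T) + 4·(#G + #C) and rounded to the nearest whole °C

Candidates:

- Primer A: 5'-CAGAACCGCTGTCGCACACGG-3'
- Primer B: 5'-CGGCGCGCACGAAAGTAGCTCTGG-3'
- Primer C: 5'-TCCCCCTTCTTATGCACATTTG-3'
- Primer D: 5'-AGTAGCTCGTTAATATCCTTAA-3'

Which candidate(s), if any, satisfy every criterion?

Primer C only.

Primer A (21 nt, A=5 T=2 G=6 C=8): GC 14/21 = 66.7%, outside 35.9–65.7% ✗; length 21 ✓; 3' end CGG has 3 G/C ✓; Tm = 2·7 + 4·14 = 70°C ✓ — fails.
Primer B (24 nt, A=5 T=3 G=9 C=7): GC 16/24 = 66.7%, outside 35.9–65.7% ✗; length 24 ✓; 3' end TGG has 2 G/C ✓; Tm = 2·8 + 4·16 = 80°C, outside 59–77°C ✗ — fails.
Primer C (22 nt, A=3 T=9 G=2 C=8): GC 10/22 = 45.5% ✓; length 22 ✓; 3' end TTG has 1 G/C ✓; Tm = 2·12 + 4·10 = 64°C ✓ — passes.
Primer D (22 nt, A=7 T=8 G=3 C=4): GC 7/22 = 31.8%, outside 35.9–65.7% ✗; length 22 ✓; 3' end TAA has 0 G/C, need ≥1 ✗; Tm = 2·15 + 4·7 = 58°C, outside 59–77°C ✗ — fails.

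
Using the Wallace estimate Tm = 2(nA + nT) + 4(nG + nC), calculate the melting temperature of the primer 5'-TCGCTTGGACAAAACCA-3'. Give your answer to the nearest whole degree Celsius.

50°C

Base counts: A=6, T=3, G=3, C=5 (length 17).
Tm = 2·(6+3) + 4·(3+5) = 2·9 + 4·8 = 18 + 32 = 50°C.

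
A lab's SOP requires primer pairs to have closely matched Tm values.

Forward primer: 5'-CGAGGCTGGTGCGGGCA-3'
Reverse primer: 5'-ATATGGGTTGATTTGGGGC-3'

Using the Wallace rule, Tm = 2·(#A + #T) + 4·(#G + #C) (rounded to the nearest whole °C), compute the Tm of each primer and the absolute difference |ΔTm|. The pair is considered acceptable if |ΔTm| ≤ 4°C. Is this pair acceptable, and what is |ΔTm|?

Forward: A=2 T=2 G=9 C=4 → Tm = 2·4 + 4·13 = 60°C.
Reverse: A=3 T=7 G=8 C=1 → Tm = 2·10 + 4·9 = 56°C.
|ΔTm| = |60 − 56| = 4°C, ≤ 4°C.

|ΔTm| = 4°C; the pair is acceptable.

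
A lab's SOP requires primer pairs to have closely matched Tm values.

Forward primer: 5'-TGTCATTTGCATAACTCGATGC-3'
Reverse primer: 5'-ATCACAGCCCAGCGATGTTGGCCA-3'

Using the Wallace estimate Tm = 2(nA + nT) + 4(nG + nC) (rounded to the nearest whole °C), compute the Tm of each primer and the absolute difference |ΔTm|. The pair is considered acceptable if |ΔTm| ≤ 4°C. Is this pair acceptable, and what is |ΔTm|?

|ΔTm| = 14°C; the pair is not acceptable.

Forward: A=5 T=8 G=4 C=5 → Tm = 2·13 + 4·9 = 62°C.
Reverse: A=6 T=4 G=6 C=8 → Tm = 2·10 + 4·14 = 76°C.
|ΔTm| = |62 − 76| = 14°C, > 4°C.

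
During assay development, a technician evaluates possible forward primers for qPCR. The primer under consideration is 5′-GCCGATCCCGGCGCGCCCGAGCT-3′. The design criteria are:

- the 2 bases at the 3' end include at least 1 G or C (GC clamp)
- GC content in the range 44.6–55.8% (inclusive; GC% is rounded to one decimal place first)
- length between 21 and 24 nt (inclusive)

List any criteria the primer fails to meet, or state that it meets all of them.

Base counts: A=2, T=2, G=8, C=11 (length 23).
GC clamp: 3' end CT has 1 G/C ✓
GC content: GC 19/23 = 82.6%, outside 44.6–55.8% ✗
length: length 23 ✓

Fails: GC content.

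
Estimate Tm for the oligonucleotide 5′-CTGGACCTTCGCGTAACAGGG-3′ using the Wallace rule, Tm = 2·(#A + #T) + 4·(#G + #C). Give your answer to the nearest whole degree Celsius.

Base counts: A=4, T=4, G=7, C=6 (length 21).
Tm = 2·(4+4) + 4·(7+6) = 2·8 + 4·13 = 16 + 52 = 68°C.

68°C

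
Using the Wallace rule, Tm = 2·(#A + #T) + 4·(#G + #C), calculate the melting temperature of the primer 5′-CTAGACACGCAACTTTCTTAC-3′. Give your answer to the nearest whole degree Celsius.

60°C

Base counts: A=6, T=6, G=2, C=7 (length 21).
Tm = 2·(6+6) + 4·(2+7) = 2·12 + 4·9 = 24 + 36 = 60°C.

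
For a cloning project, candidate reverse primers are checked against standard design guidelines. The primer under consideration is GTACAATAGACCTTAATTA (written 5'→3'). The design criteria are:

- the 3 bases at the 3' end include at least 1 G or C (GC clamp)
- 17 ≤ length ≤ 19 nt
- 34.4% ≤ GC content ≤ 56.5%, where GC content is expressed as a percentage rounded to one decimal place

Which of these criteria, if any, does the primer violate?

Base counts: A=8, T=6, G=2, C=3 (length 19).
GC clamp: 3' end TTA has 0 G/C, need ≥1 ✗
length: length 19 ✓
GC content: GC 5/19 = 26.3%, outside 34.4–56.5% ✗

Fails: GC clamp, GC content.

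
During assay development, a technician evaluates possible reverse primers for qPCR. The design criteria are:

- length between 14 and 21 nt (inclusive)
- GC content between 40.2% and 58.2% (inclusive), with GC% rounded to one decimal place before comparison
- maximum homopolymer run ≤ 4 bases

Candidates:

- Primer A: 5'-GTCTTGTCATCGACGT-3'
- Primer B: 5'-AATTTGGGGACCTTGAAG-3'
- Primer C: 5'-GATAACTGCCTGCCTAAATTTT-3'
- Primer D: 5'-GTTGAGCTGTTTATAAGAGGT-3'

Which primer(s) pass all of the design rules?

Primer A and Primer B.

Primer A (16 nt, A=2 T=6 G=4 C=4): length 16 ✓; GC 8/16 = 50.0% ✓; longest run = 2 ✓ — passes.
Primer B (18 nt, A=5 T=5 G=6 C=2): length 18 ✓; GC 8/18 = 44.4% ✓; longest run = 4 ✓ — passes.
Primer C (22 nt, A=6 T=8 G=3 C=5): length 22, outside 14–21 ✗; GC 8/22 = 36.4%, outside 40.2–58.2% ✗; longest run = 4 ✓ — fails.
Primer D (21 nt, A=5 T=8 G=7 C=1): length 21 ✓; GC 8/21 = 38.1%, outside 40.2–58.2% ✗; longest run = 3 ✓ — fails.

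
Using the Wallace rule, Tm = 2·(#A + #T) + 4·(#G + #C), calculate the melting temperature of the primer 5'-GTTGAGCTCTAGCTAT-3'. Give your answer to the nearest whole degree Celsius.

46°C

Base counts: A=3, T=6, G=4, C=3 (length 16).
Tm = 2·(3+6) + 4·(4+3) = 2·9 + 4·7 = 18 + 28 = 46°C.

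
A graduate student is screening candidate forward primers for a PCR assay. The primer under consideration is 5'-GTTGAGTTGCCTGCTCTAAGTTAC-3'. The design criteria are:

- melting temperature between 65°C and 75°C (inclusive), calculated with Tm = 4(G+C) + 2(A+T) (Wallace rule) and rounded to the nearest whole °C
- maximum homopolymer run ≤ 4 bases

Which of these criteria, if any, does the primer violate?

Base counts: A=4, T=9, G=6, C=5 (length 24).
Tm: Tm = 2·13 + 4·11 = 70°C ✓
homopolymer run: longest run = 2 ✓

Meets all criteria.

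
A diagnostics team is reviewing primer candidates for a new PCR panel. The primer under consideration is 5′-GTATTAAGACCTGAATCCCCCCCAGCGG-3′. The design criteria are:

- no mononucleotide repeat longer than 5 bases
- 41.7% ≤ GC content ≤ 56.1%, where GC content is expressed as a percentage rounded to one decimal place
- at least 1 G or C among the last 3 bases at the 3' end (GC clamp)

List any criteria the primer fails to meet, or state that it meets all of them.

Fails: homopolymer run, GC content.

Base counts: A=7, T=5, G=6, C=10 (length 28).
homopolymer run: longest run = 7, exceeds 5 ✗
GC content: GC 16/28 = 57.1%, outside 41.7–56.1% ✗
GC clamp: 3' end CGG has 3 G/C ✓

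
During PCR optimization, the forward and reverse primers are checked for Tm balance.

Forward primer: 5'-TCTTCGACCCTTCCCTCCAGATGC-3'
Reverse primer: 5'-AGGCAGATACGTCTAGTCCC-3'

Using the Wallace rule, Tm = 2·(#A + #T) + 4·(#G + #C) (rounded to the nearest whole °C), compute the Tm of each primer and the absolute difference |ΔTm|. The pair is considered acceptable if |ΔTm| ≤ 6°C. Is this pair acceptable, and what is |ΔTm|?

Forward: A=3 T=7 G=3 C=11 → Tm = 2·10 + 4·14 = 76°C.
Reverse: A=5 T=4 G=5 C=6 → Tm = 2·9 + 4·11 = 62°C.
|ΔTm| = |76 − 62| = 14°C, > 6°C.

|ΔTm| = 14°C; the pair is not acceptable.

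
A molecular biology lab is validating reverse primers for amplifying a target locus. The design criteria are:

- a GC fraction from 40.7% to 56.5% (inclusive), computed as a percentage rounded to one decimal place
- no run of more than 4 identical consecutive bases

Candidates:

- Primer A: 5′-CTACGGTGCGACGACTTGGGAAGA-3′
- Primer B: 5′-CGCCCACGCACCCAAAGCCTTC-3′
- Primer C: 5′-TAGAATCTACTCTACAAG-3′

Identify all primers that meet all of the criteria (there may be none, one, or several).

Primer A (24 nt, A=6 T=4 G=9 C=5): GC 14/24 = 58.3%, outside 40.7–56.5% ✗; longest run = 3 ✓ — fails.
Primer B (22 nt, A=5 T=2 G=3 C=12): GC 15/22 = 68.2%, outside 40.7–56.5% ✗; longest run = 3 ✓ — fails.
Primer C (18 nt, A=7 T=5 G=2 C=4): GC 6/18 = 33.3%, outside 40.7–56.5% ✗; longest run = 2 ✓ — fails.

None of the candidates satisfy all criteria.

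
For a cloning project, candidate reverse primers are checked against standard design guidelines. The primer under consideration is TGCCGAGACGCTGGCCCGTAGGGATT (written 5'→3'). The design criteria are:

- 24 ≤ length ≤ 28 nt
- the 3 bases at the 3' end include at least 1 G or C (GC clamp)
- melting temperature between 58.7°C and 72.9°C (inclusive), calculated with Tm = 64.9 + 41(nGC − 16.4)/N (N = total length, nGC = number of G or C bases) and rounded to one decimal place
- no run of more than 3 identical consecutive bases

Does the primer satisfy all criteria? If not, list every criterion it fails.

Base counts: A=4, T=5, G=10, C=7 (length 26).
length: length 26 ✓
GC clamp: 3' end ATT has 0 G/C, need ≥1 ✗
Tm: Tm = 64.9 + 41·(17 − 16.4)/26 = 65.8°C ✓
homopolymer run: longest run = 3 ✓

Fails: GC clamp.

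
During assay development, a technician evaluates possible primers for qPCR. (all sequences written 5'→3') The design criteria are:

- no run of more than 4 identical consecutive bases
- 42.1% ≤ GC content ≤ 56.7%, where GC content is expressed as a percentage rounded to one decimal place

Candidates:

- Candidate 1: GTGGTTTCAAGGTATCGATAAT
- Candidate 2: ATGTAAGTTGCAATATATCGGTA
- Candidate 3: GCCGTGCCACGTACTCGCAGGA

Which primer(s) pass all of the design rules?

None of the candidates satisfy all criteria.

Candidate 1 (22 nt, A=6 T=8 G=6 C=2): longest run = 3 ✓; GC 8/22 = 36.4%, outside 42.1–56.7% ✗ — fails.
Candidate 2 (23 nt, A=8 T=8 G=5 C=2): longest run = 2 ✓; GC 7/23 = 30.4%, outside 42.1–56.7% ✗ — fails.
Candidate 3 (22 nt, A=4 T=3 G=7 C=8): longest run = 2 ✓; GC 15/22 = 68.2%, outside 42.1–56.7% ✗ — fails.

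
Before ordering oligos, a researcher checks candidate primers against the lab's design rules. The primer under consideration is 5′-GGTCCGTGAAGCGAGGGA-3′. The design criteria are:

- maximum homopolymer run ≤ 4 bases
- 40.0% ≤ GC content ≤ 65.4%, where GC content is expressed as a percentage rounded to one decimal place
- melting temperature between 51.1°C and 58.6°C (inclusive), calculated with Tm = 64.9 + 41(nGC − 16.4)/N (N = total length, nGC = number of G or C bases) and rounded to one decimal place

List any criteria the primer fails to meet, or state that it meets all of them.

Fails: GC content.

Base counts: A=4, T=2, G=9, C=3 (length 18).
homopolymer run: longest run = 3 ✓
GC content: GC 12/18 = 66.7%, outside 40.0–65.4% ✗
Tm: Tm = 64.9 + 41·(12 − 16.4)/18 = 54.9°C ✓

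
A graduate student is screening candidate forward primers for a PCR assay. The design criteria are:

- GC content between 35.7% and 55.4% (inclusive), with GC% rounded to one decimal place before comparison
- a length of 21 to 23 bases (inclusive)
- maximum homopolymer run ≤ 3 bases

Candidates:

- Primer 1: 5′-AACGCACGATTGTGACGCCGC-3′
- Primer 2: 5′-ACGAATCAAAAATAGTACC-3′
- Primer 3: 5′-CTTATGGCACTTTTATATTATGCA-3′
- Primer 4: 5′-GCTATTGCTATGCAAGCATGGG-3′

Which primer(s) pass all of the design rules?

Primer 4 only.

Primer 1 (21 nt, A=5 T=3 G=6 C=7): GC 13/21 = 61.9%, outside 35.7–55.4% ✗; length 21 ✓; longest run = 2 ✓ — fails.
Primer 2 (19 nt, A=10 T=3 G=2 C=4): GC 6/19 = 31.6%, outside 35.7–55.4% ✗; length 19, outside 21–23 ✗; longest run = 5, exceeds 3 ✗ — fails.
Primer 3 (24 nt, A=6 T=11 G=3 C=4): GC 7/24 = 29.2%, outside 35.7–55.4% ✗; length 24, outside 21–23 ✗; longest run = 4, exceeds 3 ✗ — fails.
Primer 4 (22 nt, A=5 T=6 G=7 C=4): GC 11/22 = 50.0% ✓; length 22 ✓; longest run = 3 ✓ — passes.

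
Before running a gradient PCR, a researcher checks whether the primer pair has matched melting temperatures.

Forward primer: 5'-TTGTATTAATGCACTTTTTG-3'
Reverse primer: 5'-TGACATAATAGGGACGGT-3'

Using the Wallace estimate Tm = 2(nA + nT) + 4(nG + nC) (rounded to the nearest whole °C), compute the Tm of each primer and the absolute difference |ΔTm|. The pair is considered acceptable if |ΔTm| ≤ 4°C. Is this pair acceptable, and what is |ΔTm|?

Forward: A=4 T=11 G=3 C=2 → Tm = 2·15 + 4·5 = 50°C.
Reverse: A=6 T=4 G=6 C=2 → Tm = 2·10 + 4·8 = 52°C.
|ΔTm| = |50 − 52| = 2°C, ≤ 4°C.

|ΔTm| = 2°C; the pair is acceptable.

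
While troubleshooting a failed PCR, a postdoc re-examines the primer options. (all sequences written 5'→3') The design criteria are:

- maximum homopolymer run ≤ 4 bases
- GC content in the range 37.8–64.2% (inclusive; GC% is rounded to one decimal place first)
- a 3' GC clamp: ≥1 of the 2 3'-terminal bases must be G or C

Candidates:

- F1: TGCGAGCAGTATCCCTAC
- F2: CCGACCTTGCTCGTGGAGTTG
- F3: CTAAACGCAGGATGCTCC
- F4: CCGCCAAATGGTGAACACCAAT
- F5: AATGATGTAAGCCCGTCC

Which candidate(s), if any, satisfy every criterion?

F1 (18 nt, A=4 T=4 G=4 C=6): longest run = 3 ✓; GC 10/18 = 55.6% ✓; 3' end AC has 1 G/C ✓ — passes.
F2 (21 nt, A=2 T=6 G=7 C=6): longest run = 2 ✓; GC 13/21 = 61.9% ✓; 3' end TG has 1 G/C ✓ — passes.
F3 (18 nt, A=5 T=3 G=4 C=6): longest run = 3 ✓; GC 10/18 = 55.6% ✓; 3' end CC has 2 G/C ✓ — passes.
F4 (22 nt, A=8 T=3 G=4 C=7): longest run = 3 ✓; GC 11/22 = 50.0% ✓; 3' end AT has 0 G/C, need ≥1 ✗ — fails.
F5 (18 nt, A=5 T=4 G=4 C=5): longest run = 3 ✓; GC 9/18 = 50.0% ✓; 3' end CC has 2 G/C ✓ — passes.

F1, F2, F3 and F5.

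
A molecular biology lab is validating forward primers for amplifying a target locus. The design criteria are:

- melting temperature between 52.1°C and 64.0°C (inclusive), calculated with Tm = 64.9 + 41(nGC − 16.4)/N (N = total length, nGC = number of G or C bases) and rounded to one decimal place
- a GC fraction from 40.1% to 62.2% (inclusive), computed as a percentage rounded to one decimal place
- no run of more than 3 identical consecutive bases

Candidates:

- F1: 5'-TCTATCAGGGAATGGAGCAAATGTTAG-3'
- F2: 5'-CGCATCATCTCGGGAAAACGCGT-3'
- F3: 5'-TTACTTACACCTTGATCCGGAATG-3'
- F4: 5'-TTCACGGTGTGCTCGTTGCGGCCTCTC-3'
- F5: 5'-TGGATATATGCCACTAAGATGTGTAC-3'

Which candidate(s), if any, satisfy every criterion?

F1 and F3.

F1 (27 nt, A=9 T=7 G=8 C=3): Tm = 64.9 + 41·(11 − 16.4)/27 = 56.7°C ✓; GC 11/27 = 40.7% ✓; longest run = 3 ✓ — passes.
F2 (23 nt, A=6 T=4 G=6 C=7): Tm = 64.9 + 41·(13 − 16.4)/23 = 58.8°C ✓; GC 13/23 = 56.5% ✓; longest run = 4, exceeds 3 ✗ — fails.
F3 (24 nt, A=6 T=8 G=4 C=6): Tm = 64.9 + 41·(10 − 16.4)/24 = 54.0°C ✓; GC 10/24 = 41.7% ✓; longest run = 2 ✓ — passes.
F4 (27 nt, A=1 T=9 G=8 C=9): Tm = 64.9 + 41·(17 − 16.4)/27 = 65.8°C, outside 52.1–64.0°C ✗; GC 17/27 = 63.0%, outside 40.1–62.2% ✗; longest run = 2 ✓ — fails.
F5 (26 nt, A=8 T=8 G=6 C=4): Tm = 64.9 + 41·(10 − 16.4)/26 = 54.8°C ✓; GC 10/26 = 38.5%, outside 40.1–62.2% ✗; longest run = 2 ✓ — fails.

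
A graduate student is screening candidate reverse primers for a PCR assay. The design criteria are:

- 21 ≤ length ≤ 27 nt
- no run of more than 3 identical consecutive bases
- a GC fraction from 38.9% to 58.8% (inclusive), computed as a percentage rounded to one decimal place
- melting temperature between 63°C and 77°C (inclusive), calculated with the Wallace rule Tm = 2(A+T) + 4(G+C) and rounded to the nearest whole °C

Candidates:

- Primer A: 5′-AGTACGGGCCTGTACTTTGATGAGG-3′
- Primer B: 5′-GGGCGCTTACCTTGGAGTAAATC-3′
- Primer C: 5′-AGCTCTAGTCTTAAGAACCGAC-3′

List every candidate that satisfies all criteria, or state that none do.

Primer A (25 nt, A=5 T=7 G=9 C=4): length 25 ✓; longest run = 3 ✓; GC 13/25 = 52.0% ✓; Tm = 2·12 + 4·13 = 76°C ✓ — passes.
Primer B (23 nt, A=5 T=6 G=7 C=5): length 23 ✓; longest run = 3 ✓; GC 12/23 = 52.2% ✓; Tm = 2·11 + 4·12 = 70°C ✓ — passes.
Primer C (22 nt, A=7 T=5 G=4 C=6): length 22 ✓; longest run = 2 ✓; GC 10/22 = 45.5% ✓; Tm = 2·12 + 4·10 = 64°C ✓ — passes.

Primer A, Primer B and Primer C.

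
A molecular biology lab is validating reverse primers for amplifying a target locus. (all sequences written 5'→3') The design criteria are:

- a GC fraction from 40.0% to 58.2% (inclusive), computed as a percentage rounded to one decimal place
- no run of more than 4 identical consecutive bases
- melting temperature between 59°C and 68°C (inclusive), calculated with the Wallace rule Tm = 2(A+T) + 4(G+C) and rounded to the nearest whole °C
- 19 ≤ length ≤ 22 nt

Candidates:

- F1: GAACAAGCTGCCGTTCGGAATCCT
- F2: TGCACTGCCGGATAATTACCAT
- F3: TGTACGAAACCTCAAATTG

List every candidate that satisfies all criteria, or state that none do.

F2 only.

F1 (24 nt, A=6 T=5 G=6 C=7): GC 13/24 = 54.2% ✓; longest run = 2 ✓; Tm = 2·11 + 4·13 = 74°C, outside 59–68°C ✗; length 24, outside 19–22 ✗ — fails.
F2 (22 nt, A=6 T=6 G=4 C=6): GC 10/22 = 45.5% ✓; longest run = 2 ✓; Tm = 2·12 + 4·10 = 64°C ✓; length 22 ✓ — passes.
F3 (19 nt, A=7 T=5 G=3 C=4): GC 7/19 = 36.8%, outside 40.0–58.2% ✗; longest run = 3 ✓; Tm = 2·12 + 4·7 = 52°C, outside 59–68°C ✗; length 19 ✓ — fails.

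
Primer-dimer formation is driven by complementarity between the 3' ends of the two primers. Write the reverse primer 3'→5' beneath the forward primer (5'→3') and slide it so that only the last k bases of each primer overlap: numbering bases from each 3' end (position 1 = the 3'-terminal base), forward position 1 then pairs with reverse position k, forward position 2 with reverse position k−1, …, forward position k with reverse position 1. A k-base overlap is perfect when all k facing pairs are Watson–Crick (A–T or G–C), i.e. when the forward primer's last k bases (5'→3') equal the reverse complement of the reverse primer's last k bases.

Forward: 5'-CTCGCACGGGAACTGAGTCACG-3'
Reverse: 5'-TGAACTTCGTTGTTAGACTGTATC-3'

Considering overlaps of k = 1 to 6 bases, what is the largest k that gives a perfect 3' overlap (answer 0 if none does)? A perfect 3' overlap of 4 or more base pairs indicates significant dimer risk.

Last 6 bases (5'→3') — forward …GTCACG, reverse …TGTATC.
Reverse complement of the reverse primer's last 6 bases: GATACA; its first k bases are the reverse complement of the reverse primer's last k bases, so a perfect k-base overlap needs the forward primer's last k bases to equal them.
Comparing (forward last k vs required): k=1: G vs G ✓; k=2: CG vs GA ✗; k=3: ACG vs GAT ✗; k=4: CACG vs GATA ✗; k=5: TCACG vs GATAC ✗; k=6: GTCACG vs GATACA ✗.
Only k = 1 is perfect, so the longest perfect 3' overlap is 1.

Longest perfect overlap: 1 complementary base pair; below the dimer-risk threshold (threshold 4).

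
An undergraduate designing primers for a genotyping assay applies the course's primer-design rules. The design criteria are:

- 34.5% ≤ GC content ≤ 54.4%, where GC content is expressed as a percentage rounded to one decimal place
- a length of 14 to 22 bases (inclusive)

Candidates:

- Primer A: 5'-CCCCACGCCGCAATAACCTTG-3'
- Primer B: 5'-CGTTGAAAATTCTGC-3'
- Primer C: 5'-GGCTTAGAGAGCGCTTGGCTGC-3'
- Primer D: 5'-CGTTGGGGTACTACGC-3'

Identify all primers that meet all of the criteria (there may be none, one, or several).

Primer A (21 nt, A=5 T=3 G=3 C=10): GC 13/21 = 61.9%, outside 34.5–54.4% ✗; length 21 ✓ — fails.
Primer B (15 nt, A=4 T=5 G=3 C=3): GC 6/15 = 40.0% ✓; length 15 ✓ — passes.
Primer C (22 nt, A=3 T=5 G=9 C=5): GC 14/22 = 63.6%, outside 34.5–54.4% ✗; length 22 ✓ — fails.
Primer D (16 nt, A=2 T=4 G=6 C=4): GC 10/16 = 62.5%, outside 34.5–54.4% ✗; length 16 ✓ — fails.

Primer B only.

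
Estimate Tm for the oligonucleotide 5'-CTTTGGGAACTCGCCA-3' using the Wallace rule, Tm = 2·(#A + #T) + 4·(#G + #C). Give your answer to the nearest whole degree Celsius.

50°C

Base counts: A=3, T=4, G=4, C=5 (length 16).
Tm = 2·(3+4) + 4·(4+5) = 2·7 + 4·9 = 14 + 36 = 50°C.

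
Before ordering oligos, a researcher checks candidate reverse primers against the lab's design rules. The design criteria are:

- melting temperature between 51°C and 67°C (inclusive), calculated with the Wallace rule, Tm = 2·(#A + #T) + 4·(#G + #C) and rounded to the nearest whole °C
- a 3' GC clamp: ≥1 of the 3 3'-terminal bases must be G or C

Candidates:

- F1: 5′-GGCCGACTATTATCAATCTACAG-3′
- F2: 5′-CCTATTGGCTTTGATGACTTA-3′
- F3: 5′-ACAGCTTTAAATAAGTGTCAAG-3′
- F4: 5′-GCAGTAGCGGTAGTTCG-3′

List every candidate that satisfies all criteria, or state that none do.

F1 (23 nt, A=7 T=6 G=4 C=6): Tm = 2·13 + 4·10 = 66°C ✓; 3' end CAG has 2 G/C ✓ — passes.
F2 (21 nt, A=4 T=9 G=4 C=4): Tm = 2·13 + 4·8 = 58°C ✓; 3' end TTA has 0 G/C, need ≥1 ✗ — fails.
F3 (22 nt, A=9 T=6 G=4 C=3): Tm = 2·15 + 4·7 = 58°C ✓; 3' end AAG has 1 G/C ✓ — passes.
F4 (17 nt, A=3 T=4 G=7 C=3): Tm = 2·7 + 4·10 = 54°C ✓; 3' end TCG has 2 G/C ✓ — passes.

F1, F3 and F4.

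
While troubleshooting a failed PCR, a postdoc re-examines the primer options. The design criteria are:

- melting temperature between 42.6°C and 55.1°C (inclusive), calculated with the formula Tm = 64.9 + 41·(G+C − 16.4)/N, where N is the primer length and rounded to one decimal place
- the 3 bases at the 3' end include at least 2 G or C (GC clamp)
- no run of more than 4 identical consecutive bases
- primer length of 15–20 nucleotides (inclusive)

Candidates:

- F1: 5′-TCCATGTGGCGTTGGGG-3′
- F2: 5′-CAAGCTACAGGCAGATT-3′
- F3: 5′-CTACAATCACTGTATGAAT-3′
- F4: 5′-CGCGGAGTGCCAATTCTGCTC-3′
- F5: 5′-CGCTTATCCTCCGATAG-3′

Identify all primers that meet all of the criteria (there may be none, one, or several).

F1 only.

F1 (17 nt, A=1 T=5 G=8 C=3): Tm = 64.9 + 41·(11 − 16.4)/17 = 51.9°C ✓; 3' end GGG has 3 G/C ✓; longest run = 4 ✓; length 17 ✓ — passes.
F2 (17 nt, A=6 T=3 G=4 C=4): Tm = 64.9 + 41·(8 − 16.4)/17 = 44.6°C ✓; 3' end ATT has 0 G/C, need ≥2 ✗; longest run = 2 ✓; length 17 ✓ — fails.
F3 (19 nt, A=7 T=6 G=2 C=4): Tm = 64.9 + 41·(6 − 16.4)/19 = 42.5°C, outside 42.6–55.1°C ✗; 3' end AAT has 0 G/C, need ≥2 ✗; longest run = 2 ✓; length 19 ✓ — fails.
F4 (21 nt, A=3 T=5 G=6 C=7): Tm = 64.9 + 41·(13 − 16.4)/21 = 58.3°C, outside 42.6–55.1°C ✗; 3' end CTC has 2 G/C ✓; longest run = 2 ✓; length 21, outside 15–20 ✗ — fails.
F5 (17 nt, A=3 T=5 G=3 C=6): Tm = 64.9 + 41·(9 − 16.4)/17 = 47.1°C ✓; 3' end TAG has 1 G/C, need ≥2 ✗; longest run = 2 ✓; length 17 ✓ — fails.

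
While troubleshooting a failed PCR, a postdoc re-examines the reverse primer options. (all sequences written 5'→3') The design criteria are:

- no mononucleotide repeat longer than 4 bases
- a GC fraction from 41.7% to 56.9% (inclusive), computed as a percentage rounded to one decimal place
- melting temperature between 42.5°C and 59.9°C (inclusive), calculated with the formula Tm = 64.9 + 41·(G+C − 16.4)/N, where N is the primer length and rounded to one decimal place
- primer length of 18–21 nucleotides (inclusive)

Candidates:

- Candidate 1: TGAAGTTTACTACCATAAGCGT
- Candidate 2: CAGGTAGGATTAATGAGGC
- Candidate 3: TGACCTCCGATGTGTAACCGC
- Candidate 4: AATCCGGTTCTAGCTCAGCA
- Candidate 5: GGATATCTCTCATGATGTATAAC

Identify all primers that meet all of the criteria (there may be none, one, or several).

Candidate 1 (22 nt, A=7 T=7 G=4 C=4): longest run = 3 ✓; GC 8/22 = 36.4%, outside 41.7–56.9% ✗; Tm = 64.9 + 41·(8 − 16.4)/22 = 49.2°C ✓; length 22, outside 18–21 ✗ — fails.
Candidate 2 (19 nt, A=6 T=4 G=7 C=2): longest run = 2 ✓; GC 9/19 = 47.4% ✓; Tm = 64.9 + 41·(9 − 16.4)/19 = 48.9°C ✓; length 19 ✓ — passes.
Candidate 3 (21 nt, A=4 T=5 G=5 C=7): longest run = 2 ✓; GC 12/21 = 57.1%, outside 41.7–56.9% ✗; Tm = 64.9 + 41·(12 − 16.4)/21 = 56.3°C ✓; length 21 ✓ — fails.
Candidate 4 (20 nt, A=5 T=5 G=4 C=6): longest run = 2 ✓; GC 10/20 = 50.0% ✓; Tm = 64.9 + 41·(10 − 16.4)/20 = 51.8°C ✓; length 20 ✓ — passes.
Candidate 5 (23 nt, A=7 T=8 G=4 C=4): longest run = 2 ✓; GC 8/23 = 34.8%, outside 41.7–56.9% ✗; Tm = 64.9 + 41·(8 − 16.4)/23 = 49.9°C ✓; length 23, outside 18–21 ✗ — fails.

Candidate 2 and Candidate 4.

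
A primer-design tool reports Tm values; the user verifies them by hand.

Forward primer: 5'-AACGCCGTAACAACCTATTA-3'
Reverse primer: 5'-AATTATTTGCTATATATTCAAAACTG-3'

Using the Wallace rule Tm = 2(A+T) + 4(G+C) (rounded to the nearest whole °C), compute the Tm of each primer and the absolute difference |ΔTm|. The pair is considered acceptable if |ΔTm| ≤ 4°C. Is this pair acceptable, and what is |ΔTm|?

|ΔTm| = 6°C; the pair is not acceptable.

Forward: A=8 T=4 G=2 C=6 → Tm = 2·12 + 4·8 = 56°C.
Reverse: A=10 T=11 G=2 C=3 → Tm = 2·21 + 4·5 = 62°C.
|ΔTm| = |56 − 62| = 6°C, > 4°C.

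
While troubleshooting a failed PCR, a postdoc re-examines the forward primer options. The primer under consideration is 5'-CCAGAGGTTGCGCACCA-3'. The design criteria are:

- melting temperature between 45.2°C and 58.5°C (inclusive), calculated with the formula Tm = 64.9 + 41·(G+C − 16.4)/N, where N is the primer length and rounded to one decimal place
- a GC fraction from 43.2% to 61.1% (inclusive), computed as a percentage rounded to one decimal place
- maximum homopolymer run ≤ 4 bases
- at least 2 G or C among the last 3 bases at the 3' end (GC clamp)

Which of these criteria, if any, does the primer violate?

Fails: GC content.

Base counts: A=4, T=2, G=5, C=6 (length 17).
Tm: Tm = 64.9 + 41·(11 − 16.4)/17 = 51.9°C ✓
GC content: GC 11/17 = 64.7%, outside 43.2–61.1% ✗
homopolymer run: longest run = 2 ✓
GC clamp: 3' end CCA has 2 G/C ✓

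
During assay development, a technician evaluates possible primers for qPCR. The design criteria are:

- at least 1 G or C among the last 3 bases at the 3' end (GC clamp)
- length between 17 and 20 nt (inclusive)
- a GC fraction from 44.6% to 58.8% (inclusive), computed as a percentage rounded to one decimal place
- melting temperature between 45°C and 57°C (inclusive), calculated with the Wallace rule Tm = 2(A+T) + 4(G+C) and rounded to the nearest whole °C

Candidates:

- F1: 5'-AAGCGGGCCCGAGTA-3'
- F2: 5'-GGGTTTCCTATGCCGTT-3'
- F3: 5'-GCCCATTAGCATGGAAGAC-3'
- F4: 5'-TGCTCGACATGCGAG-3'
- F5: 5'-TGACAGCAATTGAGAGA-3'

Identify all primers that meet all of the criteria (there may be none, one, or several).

F2 only.

F1 (15 nt, A=4 T=1 G=6 C=4): 3' end GTA has 1 G/C ✓; length 15, outside 17–20 ✗; GC 10/15 = 66.7%, outside 44.6–58.8% ✗; Tm = 2·5 + 4·10 = 50°C ✓ — fails.
F2 (17 nt, A=1 T=7 G=5 C=4): 3' end GTT has 1 G/C ✓; length 17 ✓; GC 9/17 = 52.9% ✓; Tm = 2·8 + 4·9 = 52°C ✓ — passes.
F3 (19 nt, A=6 T=3 G=5 C=5): 3' end GAC has 2 G/C ✓; length 19 ✓; GC 10/19 = 52.6% ✓; Tm = 2·9 + 4·10 = 58°C, outside 45–57°C ✗ — fails.
F4 (15 nt, A=3 T=3 G=5 C=4): 3' end GAG has 2 G/C ✓; length 15, outside 17–20 ✗; GC 9/15 = 60.0%, outside 44.6–58.8% ✗; Tm = 2·6 + 4·9 = 48°C ✓ — fails.
F5 (17 nt, A=7 T=3 G=5 C=2): 3' end AGA has 1 G/C ✓; length 17 ✓; GC 7/17 = 41.2%, outside 44.6–58.8% ✗; Tm = 2·10 + 4·7 = 48°C ✓ — fails.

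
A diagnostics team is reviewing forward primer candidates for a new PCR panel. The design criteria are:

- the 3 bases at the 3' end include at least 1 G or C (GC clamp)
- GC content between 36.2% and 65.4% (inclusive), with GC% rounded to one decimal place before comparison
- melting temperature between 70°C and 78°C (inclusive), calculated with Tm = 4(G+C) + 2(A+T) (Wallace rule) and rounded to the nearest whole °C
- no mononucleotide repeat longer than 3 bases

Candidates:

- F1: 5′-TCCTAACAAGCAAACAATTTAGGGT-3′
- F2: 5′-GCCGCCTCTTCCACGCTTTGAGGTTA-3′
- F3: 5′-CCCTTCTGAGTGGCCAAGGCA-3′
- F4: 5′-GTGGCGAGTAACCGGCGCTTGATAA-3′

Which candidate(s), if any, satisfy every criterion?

F1 (25 nt, A=10 T=6 G=4 C=5): 3' end GGT has 2 G/C ✓; GC 9/25 = 36.0%, outside 36.2–65.4% ✗; Tm = 2·16 + 4·9 = 68°C, outside 70–78°C ✗; longest run = 3 ✓ — fails.
F2 (26 nt, A=3 T=8 G=6 C=9): 3' end TTA has 0 G/C, need ≥1 ✗; GC 15/26 = 57.7% ✓; Tm = 2·11 + 4·15 = 82°C, outside 70–78°C ✗; longest run = 3 ✓ — fails.
F3 (21 nt, A=4 T=4 G=6 C=7): 3' end GCA has 2 G/C ✓; GC 13/21 = 61.9% ✓; Tm = 2·8 + 4·13 = 68°C, outside 70–78°C ✗; longest run = 3 ✓ — fails.
F4 (25 nt, A=6 T=5 G=9 C=5): 3' end TAA has 0 G/C, need ≥1 ✗; GC 14/25 = 56.0% ✓; Tm = 2·11 + 4·14 = 78°C ✓; longest run = 2 ✓ — fails.

None of the candidates satisfy all criteria.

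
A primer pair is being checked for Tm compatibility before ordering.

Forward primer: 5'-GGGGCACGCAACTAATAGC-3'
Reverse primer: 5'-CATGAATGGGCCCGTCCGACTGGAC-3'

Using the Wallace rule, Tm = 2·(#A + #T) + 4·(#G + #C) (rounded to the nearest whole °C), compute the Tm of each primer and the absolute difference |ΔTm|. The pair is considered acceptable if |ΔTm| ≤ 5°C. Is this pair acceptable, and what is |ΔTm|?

|ΔTm| = 22°C; the pair is not acceptable.

Forward: A=6 T=2 G=6 C=5 → Tm = 2·8 + 4·11 = 60°C.
Reverse: A=5 T=4 G=8 C=8 → Tm = 2·9 + 4·16 = 82°C.
|ΔTm| = |60 − 82| = 22°C, > 5°C.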